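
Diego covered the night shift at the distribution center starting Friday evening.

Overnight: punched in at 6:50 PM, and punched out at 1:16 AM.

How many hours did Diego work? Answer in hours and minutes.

Overnight: 6:50 PM → midnight = 5 h 10 min; midnight → 1:16 AM = 1 h 16 min; span 6 h 26 min

6 h 26 min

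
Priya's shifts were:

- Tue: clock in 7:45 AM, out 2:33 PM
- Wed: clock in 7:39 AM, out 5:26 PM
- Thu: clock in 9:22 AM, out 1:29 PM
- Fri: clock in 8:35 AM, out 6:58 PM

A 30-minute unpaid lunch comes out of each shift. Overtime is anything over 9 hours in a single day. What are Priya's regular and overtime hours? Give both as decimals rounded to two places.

Tue: 7:45 AM–2:33 PM = 6 h 48 min; less 30 min break → 6 h 18 min
Wed: 7:39 AM–5:26 PM = 9 h 47 min; less 30 min break → 9 h 17 min
Thu: 9:22 AM–1:29 PM = 4 h 7 min; less 30 min break → 3 h 37 min
Fri: 8:35 AM–6:58 PM = 10 h 23 min; less 30 min break → 9 h 53 min
Tue reg 6 h 18 min / OT 0 h 0 min; Wed reg 9 h 0 min / OT 0 h 17 min; Thu reg 3 h 37 min / OT 0 h 0 min; Fri reg 9 h 0 min / OT 0 h 53 min.
Totals: regular 27 h 55 min, overtime 1 h 10 min.

Regular 27.92 hours, overtime 1.17 hours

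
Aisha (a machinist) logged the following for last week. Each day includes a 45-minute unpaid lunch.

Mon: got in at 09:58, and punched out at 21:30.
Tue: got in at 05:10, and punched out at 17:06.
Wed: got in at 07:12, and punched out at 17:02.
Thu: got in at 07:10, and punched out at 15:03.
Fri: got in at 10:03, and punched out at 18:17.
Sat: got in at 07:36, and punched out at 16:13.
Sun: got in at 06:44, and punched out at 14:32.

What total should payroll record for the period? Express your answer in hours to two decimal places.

60.58 hours

Mon: 09:58–21:30 = 11 h 32 min; less 45 min break → 10 h 47 min
Tue: 05:10–17:06 = 11 h 56 min; less 45 min break → 11 h 11 min
Wed: 07:12–17:02 = 9 h 50 min; less 45 min break → 9 h 5 min
Thu: 07:10–15:03 = 7 h 53 min; less 45 min break → 7 h 8 min
Fri: 10:03–18:17 = 8 h 14 min; less 45 min break → 7 h 29 min
Sat: 07:36–16:13 = 8 h 37 min; less 45 min break → 7 h 52 min
Sun: 06:44–14:32 = 7 h 48 min; less 45 min break → 7 h 3 min
Total: 10 h 47 min + 11 h 11 min + 9 h 5 min + 7 h 8 min + 7 h 29 min + 7 h 52 min + 7 h 3 min = 60 h 35 min.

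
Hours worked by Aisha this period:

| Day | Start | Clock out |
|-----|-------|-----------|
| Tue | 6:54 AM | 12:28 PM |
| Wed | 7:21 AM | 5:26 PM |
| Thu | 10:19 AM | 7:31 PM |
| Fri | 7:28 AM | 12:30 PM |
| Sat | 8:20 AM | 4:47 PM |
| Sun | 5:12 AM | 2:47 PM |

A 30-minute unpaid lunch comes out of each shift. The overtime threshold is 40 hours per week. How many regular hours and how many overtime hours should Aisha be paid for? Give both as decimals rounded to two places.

Regular 40.00 hours, overtime 4.92 hours

Tue: 6:54 AM–12:28 PM = 5 h 34 min; less 30 min break → 5 h 4 min
Wed: 7:21 AM–5:26 PM = 10 h 5 min; less 30 min break → 9 h 35 min
Thu: 10:19 AM–7:31 PM = 9 h 12 min; less 30 min break → 8 h 42 min
Fri: 7:28 AM–12:30 PM = 5 h 2 min; less 30 min break → 4 h 32 min
Sat: 8:20 AM–4:47 PM = 8 h 27 min; less 30 min break → 7 h 57 min
Sun: 5:12 AM–2:47 PM = 9 h 35 min; less 30 min break → 9 h 5 min
Total worked: 44 h 55 min = 44.92 h.
Threshold 40 h → overtime 4 h 55 min, regular 40 h 0 min.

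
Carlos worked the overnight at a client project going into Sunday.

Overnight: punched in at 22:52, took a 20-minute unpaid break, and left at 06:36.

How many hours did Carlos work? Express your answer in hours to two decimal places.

7.40 hours

Overnight: 22:52 → midnight = 1 h 8 min; midnight → 06:36 = 6 h 36 min; span 7 h 44 min; less 20 min break → 7 h 24 min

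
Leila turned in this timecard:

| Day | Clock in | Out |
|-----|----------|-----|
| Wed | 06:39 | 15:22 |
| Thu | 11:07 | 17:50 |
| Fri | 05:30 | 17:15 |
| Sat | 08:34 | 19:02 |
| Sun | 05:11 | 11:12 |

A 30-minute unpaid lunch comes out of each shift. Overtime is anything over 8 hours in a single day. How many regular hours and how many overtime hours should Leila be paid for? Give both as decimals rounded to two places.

Wed: 06:39–15:22 = 8 h 43 min; less 30 min break → 8 h 13 min
Thu: 11:07–17:50 = 6 h 43 min; less 30 min break → 6 h 13 min
Fri: 05:30–17:15 = 11 h 45 min; less 30 min break → 11 h 15 min
Sat: 08:34–19:02 = 10 h 28 min; less 30 min break → 9 h 58 min
Sun: 05:11–11:12 = 6 h 1 min; less 30 min break → 5 h 31 min
Wed reg 8 h 0 min / OT 0 h 13 min; Thu reg 6 h 13 min / OT 0 h 0 min; Fri reg 8 h 0 min / OT 3 h 15 min; Sat reg 8 h 0 min / OT 1 h 58 min; Sun reg 5 h 31 min / OT 0 h 0 min.
Totals: regular 35 h 44 min, overtime 5 h 26 min.

Regular 35.73 hours, overtime 5.43 hours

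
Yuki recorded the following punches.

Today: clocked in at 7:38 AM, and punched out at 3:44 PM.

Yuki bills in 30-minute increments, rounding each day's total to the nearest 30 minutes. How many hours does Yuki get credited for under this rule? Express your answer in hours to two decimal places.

8.00 hours

Today: 7:38 AM–3:44 PM = 8 h 6 min → rounds to 8 h 0 min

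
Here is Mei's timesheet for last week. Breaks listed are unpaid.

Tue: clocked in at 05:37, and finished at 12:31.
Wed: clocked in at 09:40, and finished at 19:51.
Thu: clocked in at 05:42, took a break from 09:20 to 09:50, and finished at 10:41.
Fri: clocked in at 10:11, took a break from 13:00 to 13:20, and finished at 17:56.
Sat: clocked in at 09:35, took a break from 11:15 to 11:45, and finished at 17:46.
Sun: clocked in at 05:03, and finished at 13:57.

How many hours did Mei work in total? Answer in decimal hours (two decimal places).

Tue: 05:37–12:31 = 6 h 54 min
Wed: 09:40–19:51 = 10 h 11 min
Thu: 05:42–10:41 = 4 h 59 min; less 30 min break → 4 h 29 min
Fri: 10:11–17:56 = 7 h 45 min; less 20 min break → 7 h 25 min
Sat: 09:35–17:46 = 8 h 11 min; less 30 min break → 7 h 41 min
Sun: 05:03–13:57 = 8 h 54 min
Total: 6 h 54 min + 10 h 11 min + 4 h 29 min + 7 h 25 min + 7 h 41 min + 8 h 54 min = 45 h 34 min.

45.57 hours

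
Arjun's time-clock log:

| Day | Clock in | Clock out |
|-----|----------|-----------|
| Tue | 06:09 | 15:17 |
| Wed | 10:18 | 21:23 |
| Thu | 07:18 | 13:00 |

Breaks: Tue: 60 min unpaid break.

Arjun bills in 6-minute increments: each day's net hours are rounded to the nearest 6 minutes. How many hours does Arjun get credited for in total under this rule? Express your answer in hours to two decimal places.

Tue: 06:09–15:17 = 9 h 8 min − 60 min = 8 h 8 min → rounds to 8 h 6 min
Wed: 10:18–21:23 = 11 h 5 min → rounds to 11 h 6 min
Thu: 07:18–13:00 = 5 h 42 min → rounds to 5 h 42 min
Total credited: 24 h 54 min.

24.90 hours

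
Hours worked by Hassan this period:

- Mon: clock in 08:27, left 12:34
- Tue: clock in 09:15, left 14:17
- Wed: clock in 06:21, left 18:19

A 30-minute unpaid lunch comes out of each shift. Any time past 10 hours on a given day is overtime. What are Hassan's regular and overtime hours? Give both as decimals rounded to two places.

Regular 18.15 hours, overtime 1.47 hours

Mon: 08:27–12:34 = 4 h 7 min; less 30 min break → 3 h 37 min
Tue: 09:15–14:17 = 5 h 2 min; less 30 min break → 4 h 32 min
Wed: 06:21–18:19 = 11 h 58 min; less 30 min break → 11 h 28 min
Mon reg 3 h 37 min / OT 0 h 0 min; Tue reg 4 h 32 min / OT 0 h 0 min; Wed reg 10 h 0 min / OT 1 h 28 min.
Totals: regular 18 h 9 min, overtime 1 h 28 min.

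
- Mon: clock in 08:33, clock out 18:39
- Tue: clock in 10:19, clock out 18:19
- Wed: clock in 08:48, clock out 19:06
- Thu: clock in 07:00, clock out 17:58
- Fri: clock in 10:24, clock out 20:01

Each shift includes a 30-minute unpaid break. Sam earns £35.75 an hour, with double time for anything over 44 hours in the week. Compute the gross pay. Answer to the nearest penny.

Mon: 08:33–18:39 = 10 h 6 min; less 30 min break → 9 h 36 min
Tue: 10:19–18:19 = 8 h 0 min; less 30 min break → 7 h 30 min
Wed: 08:48–19:06 = 10 h 18 min; less 30 min break → 9 h 48 min
Thu: 07:00–17:58 = 10 h 58 min; less 30 min break → 10 h 28 min
Fri: 10:24–20:01 = 9 h 37 min; less 30 min break → 9 h 7 min
Total worked: 46 h 29 min = 2789 min.
Regular 44 h 0 min = 2640 min at £35.75/h; overtime 2 h 29 min = 149 min at £71.50/h.
Pay = (2640 × £35.75 + 149 × £71.50) ÷ 60 = £1750.56.

£1750.56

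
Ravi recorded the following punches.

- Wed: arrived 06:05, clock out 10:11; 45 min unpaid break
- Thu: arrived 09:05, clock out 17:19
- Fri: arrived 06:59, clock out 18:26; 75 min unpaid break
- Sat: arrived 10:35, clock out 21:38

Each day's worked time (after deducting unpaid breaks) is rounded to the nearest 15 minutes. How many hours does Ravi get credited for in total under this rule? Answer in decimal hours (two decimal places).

Wed: 06:05–10:11 = 4 h 6 min − 45 min = 3 h 21 min → rounds to 3 h 15 min
Thu: 09:05–17:19 = 8 h 14 min → rounds to 8 h 15 min
Fri: 06:59–18:26 = 11 h 27 min − 75 min = 10 h 12 min → rounds to 10 h 15 min
Sat: 10:35–21:38 = 11 h 3 min → rounds to 11 h 0 min
Total credited: 32 h 45 min.

32.75 hours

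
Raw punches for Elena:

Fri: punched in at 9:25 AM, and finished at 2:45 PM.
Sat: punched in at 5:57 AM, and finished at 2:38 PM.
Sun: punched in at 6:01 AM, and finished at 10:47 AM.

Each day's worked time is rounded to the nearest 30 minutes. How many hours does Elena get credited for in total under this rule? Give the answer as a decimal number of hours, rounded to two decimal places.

19.00 hours

Fri: 9:25 AM–2:45 PM = 5 h 20 min → rounds to 5 h 30 min
Sat: 5:57 AM–2:38 PM = 8 h 41 min → rounds to 8 h 30 min
Sun: 6:01 AM–10:47 AM = 4 h 46 min → rounds to 5 h 0 min
Total credited: 19 h 0 min.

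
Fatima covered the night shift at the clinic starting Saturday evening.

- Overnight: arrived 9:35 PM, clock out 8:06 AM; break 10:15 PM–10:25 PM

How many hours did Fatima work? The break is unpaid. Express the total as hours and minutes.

Overnight: 9:35 PM → midnight = 2 h 25 min; midnight → 8:06 AM = 8 h 6 min; span 10 h 31 min; less 10 min break → 10 h 21 min

10 h 21 min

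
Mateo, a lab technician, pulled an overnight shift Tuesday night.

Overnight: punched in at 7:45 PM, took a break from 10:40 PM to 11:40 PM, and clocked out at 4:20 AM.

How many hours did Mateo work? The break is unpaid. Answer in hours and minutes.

7 h 35 min

Overnight: 7:45 PM → midnight = 4 h 15 min; midnight → 4:20 AM = 4 h 20 min; span 8 h 35 min; less 60 min break → 7 h 35 min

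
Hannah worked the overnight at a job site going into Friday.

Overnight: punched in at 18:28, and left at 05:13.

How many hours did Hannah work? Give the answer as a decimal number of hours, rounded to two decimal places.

Overnight: 18:28 → midnight = 5 h 32 min; midnight → 05:13 = 5 h 13 min; span 10 h 45 min

10.75 hours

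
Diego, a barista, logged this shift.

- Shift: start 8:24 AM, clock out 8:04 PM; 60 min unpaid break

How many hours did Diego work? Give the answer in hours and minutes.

Shift: 8:24 AM–8:04 PM = 11 h 40 min; less 60 min break → 10 h 40 min

10 h 40 min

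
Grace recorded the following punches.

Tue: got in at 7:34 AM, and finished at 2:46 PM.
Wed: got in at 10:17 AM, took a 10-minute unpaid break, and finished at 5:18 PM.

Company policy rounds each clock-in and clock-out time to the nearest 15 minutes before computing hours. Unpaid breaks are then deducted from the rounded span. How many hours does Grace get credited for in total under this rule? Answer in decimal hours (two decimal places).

14.08 hours

Tue: in 7:34 AM→7:30 AM, out 2:46 PM→2:45 PM; 7 h 15 min
Wed: in 10:17 AM→10:15 AM, out 5:18 PM→5:15 PM; 7 h 0 min − 10 min = 6 h 50 min
Total credited: 14 h 5 min.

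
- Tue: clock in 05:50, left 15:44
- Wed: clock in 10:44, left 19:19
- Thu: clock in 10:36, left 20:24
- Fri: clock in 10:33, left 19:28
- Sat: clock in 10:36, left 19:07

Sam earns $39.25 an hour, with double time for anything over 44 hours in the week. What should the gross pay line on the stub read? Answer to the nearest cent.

Tue: 05:50–15:44 = 9 h 54 min
Wed: 10:44–19:19 = 8 h 35 min
Thu: 10:36–20:24 = 9 h 48 min
Fri: 10:33–19:28 = 8 h 55 min
Sat: 10:36–19:07 = 8 h 31 min
Total worked: 45 h 43 min = 2743 min.
Regular 44 h 0 min = 2640 min at $39.25/h; overtime 1 h 43 min = 103 min at $78.50/h.
Pay = (2640 × $39.25 + 103 × $78.50) ÷ 60 = $1861.76.

$1861.76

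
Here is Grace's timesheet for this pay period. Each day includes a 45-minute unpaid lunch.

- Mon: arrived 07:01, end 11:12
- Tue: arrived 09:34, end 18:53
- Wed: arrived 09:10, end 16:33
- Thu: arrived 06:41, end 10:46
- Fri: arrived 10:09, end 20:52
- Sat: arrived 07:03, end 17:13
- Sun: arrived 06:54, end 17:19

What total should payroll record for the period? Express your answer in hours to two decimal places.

Mon: 07:01–11:12 = 4 h 11 min; less 45 min break → 3 h 26 min
Tue: 09:34–18:53 = 9 h 19 min; less 45 min break → 8 h 34 min
Wed: 09:10–16:33 = 7 h 23 min; less 45 min break → 6 h 38 min
Thu: 06:41–10:46 = 4 h 5 min; less 45 min break → 3 h 20 min
Fri: 10:09–20:52 = 10 h 43 min; less 45 min break → 9 h 58 min
Sat: 07:03–17:13 = 10 h 10 min; less 45 min break → 9 h 25 min
Sun: 06:54–17:19 = 10 h 25 min; less 45 min break → 9 h 40 min
Total: 3 h 26 min + 8 h 34 min + 6 h 38 min + 3 h 20 min + 9 h 58 min + 9 h 25 min + 9 h 40 min = 51 h 1 min.

51.02 hours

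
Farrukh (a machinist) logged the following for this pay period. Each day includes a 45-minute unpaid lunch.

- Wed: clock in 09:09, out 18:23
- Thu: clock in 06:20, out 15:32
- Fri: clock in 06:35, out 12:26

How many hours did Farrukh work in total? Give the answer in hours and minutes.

22 h 2 min

Wed: 09:09–18:23 = 9 h 14 min; less 45 min break → 8 h 29 min
Thu: 06:20–15:32 = 9 h 12 min; less 45 min break → 8 h 27 min
Fri: 06:35–12:26 = 5 h 51 min; less 45 min break → 5 h 6 min
Total: 8 h 29 min + 8 h 27 min + 5 h 6 min = 22 h 2 min.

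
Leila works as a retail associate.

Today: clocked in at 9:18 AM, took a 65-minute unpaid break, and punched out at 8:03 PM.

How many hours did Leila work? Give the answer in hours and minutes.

9 h 40 min

Today: 9:18 AM–8:03 PM = 10 h 45 min; less 65 min break → 9 h 40 min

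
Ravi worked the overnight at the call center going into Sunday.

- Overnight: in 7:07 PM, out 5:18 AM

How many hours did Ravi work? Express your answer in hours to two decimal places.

10.18 hours

Overnight: 7:07 PM → midnight = 4 h 53 min; midnight → 5:18 AM = 5 h 18 min; span 10 h 11 min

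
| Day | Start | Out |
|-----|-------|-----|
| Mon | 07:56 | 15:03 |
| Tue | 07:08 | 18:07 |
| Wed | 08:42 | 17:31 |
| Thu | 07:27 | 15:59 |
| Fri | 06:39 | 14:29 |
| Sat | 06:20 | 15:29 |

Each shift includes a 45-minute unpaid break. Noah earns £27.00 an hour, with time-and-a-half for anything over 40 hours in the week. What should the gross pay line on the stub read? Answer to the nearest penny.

Mon: 07:56–15:03 = 7 h 7 min; less 45 min break → 6 h 22 min
Tue: 07:08–18:07 = 10 h 59 min; less 45 min break → 10 h 14 min
Wed: 08:42–17:31 = 8 h 49 min; less 45 min break → 8 h 4 min
Thu: 07:27–15:59 = 8 h 32 min; less 45 min break → 7 h 47 min
Fri: 06:39–14:29 = 7 h 50 min; less 45 min break → 7 h 5 min
Sat: 06:20–15:29 = 9 h 9 min; less 45 min break → 8 h 24 min
Total worked: 47 h 56 min = 2876 min.
Regular 40 h 0 min = 2400 min at £27.00/h; overtime 7 h 56 min = 476 min at £40.50/h.
Pay = (2400 × £27.00 + 476 × £40.50) ÷ 60 = £1401.30.

£1401.30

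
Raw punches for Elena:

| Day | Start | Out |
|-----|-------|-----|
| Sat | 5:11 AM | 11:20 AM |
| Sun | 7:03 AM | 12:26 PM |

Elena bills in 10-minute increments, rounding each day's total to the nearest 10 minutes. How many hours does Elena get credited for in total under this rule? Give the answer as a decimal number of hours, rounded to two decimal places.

Sat: 5:11 AM–11:20 AM = 6 h 9 min → rounds to 6 h 10 min
Sun: 7:03 AM–12:26 PM = 5 h 23 min → rounds to 5 h 20 min
Total credited: 11 h 30 min.

11.50 hours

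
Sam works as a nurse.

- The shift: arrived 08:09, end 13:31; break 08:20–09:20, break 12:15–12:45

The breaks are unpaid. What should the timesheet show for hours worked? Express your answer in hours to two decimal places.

3.87 hours

The shift: 08:09–13:31 = 5 h 22 min; less 90 min break → 3 h 52 min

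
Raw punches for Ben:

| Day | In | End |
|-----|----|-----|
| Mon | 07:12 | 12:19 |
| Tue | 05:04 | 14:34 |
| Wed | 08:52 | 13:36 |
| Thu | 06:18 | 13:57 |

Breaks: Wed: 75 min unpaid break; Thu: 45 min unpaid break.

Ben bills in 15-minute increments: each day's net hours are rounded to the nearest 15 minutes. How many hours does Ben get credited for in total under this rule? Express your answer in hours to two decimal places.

Mon: 07:12–12:19 = 5 h 7 min → rounds to 5 h 0 min
Tue: 05:04–14:34 = 9 h 30 min → rounds to 9 h 30 min
Wed: 08:52–13:36 = 4 h 44 min − 75 min = 3 h 29 min → rounds to 3 h 30 min
Thu: 06:18–13:57 = 7 h 39 min − 45 min = 6 h 54 min → rounds to 7 h 0 min
Total credited: 25 h 0 min.

25.00 hours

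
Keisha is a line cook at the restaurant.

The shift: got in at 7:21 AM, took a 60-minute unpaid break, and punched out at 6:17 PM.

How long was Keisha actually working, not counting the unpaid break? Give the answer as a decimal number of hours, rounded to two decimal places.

9.93 hours

The shift: 7:21 AM–6:17 PM = 10 h 56 min; less 60 min break → 9 h 56 min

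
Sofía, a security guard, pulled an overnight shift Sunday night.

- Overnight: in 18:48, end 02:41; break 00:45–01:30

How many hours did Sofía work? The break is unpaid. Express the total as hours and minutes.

7 h 8 min

Overnight: 18:48 → midnight = 5 h 12 min; midnight → 02:41 = 2 h 41 min; span 7 h 53 min; less 45 min break → 7 h 8 min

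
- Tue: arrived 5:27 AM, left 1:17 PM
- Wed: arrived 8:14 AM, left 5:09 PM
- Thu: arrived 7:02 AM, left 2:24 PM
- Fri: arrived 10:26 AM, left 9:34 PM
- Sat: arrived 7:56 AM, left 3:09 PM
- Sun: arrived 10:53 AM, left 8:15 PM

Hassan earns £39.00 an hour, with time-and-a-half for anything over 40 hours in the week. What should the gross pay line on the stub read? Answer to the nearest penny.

Tue: 5:27 AM–1:17 PM = 7 h 50 min
Wed: 8:14 AM–5:09 PM = 8 h 55 min
Thu: 7:02 AM–2:24 PM = 7 h 22 min
Fri: 10:26 AM–9:34 PM = 11 h 8 min
Sat: 7:56 AM–3:09 PM = 7 h 13 min
Sun: 10:53 AM–8:15 PM = 9 h 22 min
Total worked: 51 h 50 min = 3110 min.
Regular 40 h 0 min = 2400 min at £39.00/h; overtime 11 h 50 min = 710 min at £58.50/h.
Pay = (2400 × £39.00 + 710 × £58.50) ÷ 60 = £2252.25.

£2252.25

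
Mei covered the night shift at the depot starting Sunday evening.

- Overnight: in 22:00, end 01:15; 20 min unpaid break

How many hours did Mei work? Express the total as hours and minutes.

2 h 55 min

Overnight: 22:00 → midnight = 2 h 0 min; midnight → 01:15 = 1 h 15 min; span 3 h 15 min; less 20 min break → 2 h 55 min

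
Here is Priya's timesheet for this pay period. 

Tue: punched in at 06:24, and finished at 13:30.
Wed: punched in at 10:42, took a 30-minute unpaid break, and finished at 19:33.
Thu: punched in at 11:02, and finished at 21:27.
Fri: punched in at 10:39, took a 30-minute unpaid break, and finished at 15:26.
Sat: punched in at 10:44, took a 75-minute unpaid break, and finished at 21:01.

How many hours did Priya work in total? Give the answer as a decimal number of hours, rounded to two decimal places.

Tue: 06:24–13:30 = 7 h 6 min
Wed: 10:42–19:33 = 8 h 51 min; less 30 min break → 8 h 21 min
Thu: 11:02–21:27 = 10 h 25 min
Fri: 10:39–15:26 = 4 h 47 min; less 30 min break → 4 h 17 min
Sat: 10:44–21:01 = 10 h 17 min; less 75 min break → 9 h 2 min
Total: 7 h 6 min + 8 h 21 min + 10 h 25 min + 4 h 17 min + 9 h 2 min = 39 h 11 min.

39.18 hours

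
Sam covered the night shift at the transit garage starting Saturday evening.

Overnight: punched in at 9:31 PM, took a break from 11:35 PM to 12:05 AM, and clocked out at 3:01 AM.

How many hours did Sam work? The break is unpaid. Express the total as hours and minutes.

Overnight: 9:31 PM → midnight = 2 h 29 min; midnight → 3:01 AM = 3 h 1 min; span 5 h 30 min; less 30 min break → 5 h 0 min

5 h 0 min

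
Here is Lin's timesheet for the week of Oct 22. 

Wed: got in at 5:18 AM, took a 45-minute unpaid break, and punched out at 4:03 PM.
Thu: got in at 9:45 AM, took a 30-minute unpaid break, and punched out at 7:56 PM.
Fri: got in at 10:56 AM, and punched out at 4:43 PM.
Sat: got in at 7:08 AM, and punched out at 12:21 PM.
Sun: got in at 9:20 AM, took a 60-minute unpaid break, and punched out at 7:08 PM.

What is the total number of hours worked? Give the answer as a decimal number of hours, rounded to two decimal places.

39.48 hours

Wed: 5:18 AM–4:03 PM = 10 h 45 min; less 45 min break → 10 h 0 min
Thu: 9:45 AM–7:56 PM = 10 h 11 min; less 30 min break → 9 h 41 min
Fri: 10:56 AM–4:43 PM = 5 h 47 min
Sat: 7:08 AM–12:21 PM = 5 h 13 min
Sun: 9:20 AM–7:08 PM = 9 h 48 min; less 60 min break → 8 h 48 min
Total: 10 h 0 min + 9 h 41 min + 5 h 47 min + 5 h 13 min + 8 h 48 min = 39 h 29 min.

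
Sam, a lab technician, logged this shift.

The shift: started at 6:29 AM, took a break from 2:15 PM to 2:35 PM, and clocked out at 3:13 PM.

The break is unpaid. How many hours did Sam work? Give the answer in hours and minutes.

The shift: 6:29 AM–3:13 PM = 8 h 44 min; less 20 min break → 8 h 24 min

8 h 24 min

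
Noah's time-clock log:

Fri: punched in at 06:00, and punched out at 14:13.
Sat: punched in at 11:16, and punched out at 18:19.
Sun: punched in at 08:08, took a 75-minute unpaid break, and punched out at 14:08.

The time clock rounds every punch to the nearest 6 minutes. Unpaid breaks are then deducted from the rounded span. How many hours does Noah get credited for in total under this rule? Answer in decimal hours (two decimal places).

19.95 hours

Fri: in 06:00→06:00, out 14:13→14:12; 8 h 12 min
Sat: in 11:16→11:18, out 18:19→18:18; 7 h 0 min
Sun: in 08:08→08:06, out 14:08→14:06; 6 h 0 min − 75 min = 4 h 45 min
Total credited: 19 h 57 min.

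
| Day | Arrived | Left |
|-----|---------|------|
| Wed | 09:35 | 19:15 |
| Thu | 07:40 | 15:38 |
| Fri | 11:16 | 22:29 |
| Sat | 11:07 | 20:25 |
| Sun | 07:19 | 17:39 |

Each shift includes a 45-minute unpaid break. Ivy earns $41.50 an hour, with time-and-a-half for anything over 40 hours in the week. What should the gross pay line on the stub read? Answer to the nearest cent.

Wed: 09:35–19:15 = 9 h 40 min; less 45 min break → 8 h 55 min
Thu: 07:40–15:38 = 7 h 58 min; less 45 min break → 7 h 13 min
Fri: 11:16–22:29 = 11 h 13 min; less 45 min break → 10 h 28 min
Sat: 11:07–20:25 = 9 h 18 min; less 45 min break → 8 h 33 min
Sun: 07:19–17:39 = 10 h 20 min; less 45 min break → 9 h 35 min
Total worked: 44 h 44 min = 2684 min.
Regular 40 h 0 min = 2400 min at $41.50/h; overtime 4 h 44 min = 284 min at $62.25/h.
Pay = (2400 × $41.50 + 284 × $62.25) ÷ 60 = $1954.65.

$1954.65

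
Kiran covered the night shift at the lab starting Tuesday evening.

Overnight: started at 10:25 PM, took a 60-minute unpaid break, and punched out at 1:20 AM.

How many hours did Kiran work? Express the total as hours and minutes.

1 h 55 min

Overnight: 10:25 PM → midnight = 1 h 35 min; midnight → 1:20 AM = 1 h 20 min; span 2 h 55 min; less 60 min break → 1 h 55 min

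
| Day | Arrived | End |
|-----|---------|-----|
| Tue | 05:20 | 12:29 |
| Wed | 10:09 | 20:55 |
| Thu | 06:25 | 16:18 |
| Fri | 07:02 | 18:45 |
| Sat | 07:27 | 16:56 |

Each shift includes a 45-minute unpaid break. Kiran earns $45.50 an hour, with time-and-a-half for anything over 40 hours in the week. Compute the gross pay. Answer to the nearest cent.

Tue: 05:20–12:29 = 7 h 9 min; less 45 min break → 6 h 24 min
Wed: 10:09–20:55 = 10 h 46 min; less 45 min break → 10 h 1 min
Thu: 06:25–16:18 = 9 h 53 min; less 45 min break → 9 h 8 min
Fri: 07:02–18:45 = 11 h 43 min; less 45 min break → 10 h 58 min
Sat: 07:27–16:56 = 9 h 29 min; less 45 min break → 8 h 44 min
Total worked: 45 h 15 min = 2715 min.
Regular 40 h 0 min = 2400 min at $45.50/h; overtime 5 h 15 min = 315 min at $68.25/h.
Pay = (2400 × $45.50 + 315 × $68.25) ÷ 60 = $2178.31.

$2178.31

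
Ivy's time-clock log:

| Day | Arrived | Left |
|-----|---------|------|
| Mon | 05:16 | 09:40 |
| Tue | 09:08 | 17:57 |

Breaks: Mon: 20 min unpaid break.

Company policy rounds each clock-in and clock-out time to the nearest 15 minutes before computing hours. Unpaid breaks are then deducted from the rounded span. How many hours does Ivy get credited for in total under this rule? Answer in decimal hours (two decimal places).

12.92 hours

Mon: in 05:16→05:15, out 09:40→09:45; 4 h 30 min − 20 min = 4 h 10 min
Tue: in 09:08→09:15, out 17:57→18:00; 8 h 45 min
Total credited: 12 h 55 min.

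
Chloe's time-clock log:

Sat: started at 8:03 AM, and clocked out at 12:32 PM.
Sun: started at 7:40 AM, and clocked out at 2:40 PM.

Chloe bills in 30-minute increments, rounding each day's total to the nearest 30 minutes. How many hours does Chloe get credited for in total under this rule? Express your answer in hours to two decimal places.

Sat: 8:03 AM–12:32 PM = 4 h 29 min → rounds to 4 h 30 min
Sun: 7:40 AM–2:40 PM = 7 h 0 min → rounds to 7 h 0 min
Total credited: 11 h 30 min.

11.50 hours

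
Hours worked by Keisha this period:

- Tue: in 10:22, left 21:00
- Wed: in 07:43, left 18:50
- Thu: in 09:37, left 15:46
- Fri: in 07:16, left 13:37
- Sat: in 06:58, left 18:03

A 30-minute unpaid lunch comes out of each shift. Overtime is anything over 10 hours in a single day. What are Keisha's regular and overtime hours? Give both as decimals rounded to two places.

Tue: 10:22–21:00 = 10 h 38 min; less 30 min break → 10 h 8 min
Wed: 07:43–18:50 = 11 h 7 min; less 30 min break → 10 h 37 min
Thu: 09:37–15:46 = 6 h 9 min; less 30 min break → 5 h 39 min
Fri: 07:16–13:37 = 6 h 21 min; less 30 min break → 5 h 51 min
Sat: 06:58–18:03 = 11 h 5 min; less 30 min break → 10 h 35 min
Tue reg 10 h 0 min / OT 0 h 8 min; Wed reg 10 h 0 min / OT 0 h 37 min; Thu reg 5 h 39 min / OT 0 h 0 min; Fri reg 5 h 51 min / OT 0 h 0 min; Sat reg 10 h 0 min / OT 0 h 35 min.
Totals: regular 41 h 30 min, overtime 1 h 20 min.

Regular 41.50 hours, overtime 1.33 hours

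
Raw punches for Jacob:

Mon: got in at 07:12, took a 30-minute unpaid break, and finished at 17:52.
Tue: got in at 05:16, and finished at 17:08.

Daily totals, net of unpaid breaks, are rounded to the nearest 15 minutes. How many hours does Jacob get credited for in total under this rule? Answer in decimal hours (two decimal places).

22.00 hours

Mon: 07:12–17:52 = 10 h 40 min − 30 min = 10 h 10 min → rounds to 10 h 15 min
Tue: 05:16–17:08 = 11 h 52 min → rounds to 11 h 45 min
Total credited: 22 h 0 min.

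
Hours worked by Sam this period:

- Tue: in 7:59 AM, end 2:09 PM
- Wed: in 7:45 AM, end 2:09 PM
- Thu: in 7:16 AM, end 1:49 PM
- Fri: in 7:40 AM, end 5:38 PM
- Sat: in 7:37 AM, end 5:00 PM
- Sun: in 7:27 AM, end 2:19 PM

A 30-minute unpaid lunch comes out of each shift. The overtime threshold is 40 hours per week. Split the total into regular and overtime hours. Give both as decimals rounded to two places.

Tue: 7:59 AM–2:09 PM = 6 h 10 min; less 30 min break → 5 h 40 min
Wed: 7:45 AM–2:09 PM = 6 h 24 min; less 30 min break → 5 h 54 min
Thu: 7:16 AM–1:49 PM = 6 h 33 min; less 30 min break → 6 h 3 min
Fri: 7:40 AM–5:38 PM = 9 h 58 min; less 30 min break → 9 h 28 min
Sat: 7:37 AM–5:00 PM = 9 h 23 min; less 30 min break → 8 h 53 min
Sun: 7:27 AM–2:19 PM = 6 h 52 min; less 30 min break → 6 h 22 min
Total worked: 42 h 20 min = 42.33 h.
Threshold 40 h → overtime 2 h 20 min, regular 40 h 0 min.

Regular 40.00 hours, overtime 2.33 hours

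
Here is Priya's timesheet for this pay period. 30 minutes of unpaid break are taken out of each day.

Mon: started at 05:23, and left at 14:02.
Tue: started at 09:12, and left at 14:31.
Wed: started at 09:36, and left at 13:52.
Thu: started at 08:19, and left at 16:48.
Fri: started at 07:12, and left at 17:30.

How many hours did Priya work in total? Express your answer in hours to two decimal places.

34.52 hours

Mon: 05:23–14:02 = 8 h 39 min; less 30 min break → 8 h 9 min
Tue: 09:12–14:31 = 5 h 19 min; less 30 min break → 4 h 49 min
Wed: 09:36–13:52 = 4 h 16 min; less 30 min break → 3 h 46 min
Thu: 08:19–16:48 = 8 h 29 min; less 30 min break → 7 h 59 min
Fri: 07:12–17:30 = 10 h 18 min; less 30 min break → 9 h 48 min
Total: 8 h 9 min + 4 h 49 min + 3 h 46 min + 7 h 59 min + 9 h 48 min = 34 h 31 min.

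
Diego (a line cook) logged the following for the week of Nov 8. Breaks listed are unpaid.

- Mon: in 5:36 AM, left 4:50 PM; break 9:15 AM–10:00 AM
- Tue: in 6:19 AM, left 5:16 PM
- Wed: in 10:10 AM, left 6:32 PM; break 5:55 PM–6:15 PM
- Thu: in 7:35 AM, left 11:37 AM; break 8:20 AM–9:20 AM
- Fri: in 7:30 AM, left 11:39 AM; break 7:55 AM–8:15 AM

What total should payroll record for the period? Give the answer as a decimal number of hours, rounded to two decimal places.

Mon: 5:36 AM–4:50 PM = 11 h 14 min; less 45 min break → 10 h 29 min
Tue: 6:19 AM–5:16 PM = 10 h 57 min
Wed: 10:10 AM–6:32 PM = 8 h 22 min; less 20 min break → 8 h 2 min
Thu: 7:35 AM–11:37 AM = 4 h 2 min; less 60 min break → 3 h 2 min
Fri: 7:30 AM–11:39 AM = 4 h 9 min; less 20 min break → 3 h 49 min
Total: 10 h 29 min + 10 h 57 min + 8 h 2 min + 3 h 2 min + 3 h 49 min = 36 h 19 min.

36.32 hours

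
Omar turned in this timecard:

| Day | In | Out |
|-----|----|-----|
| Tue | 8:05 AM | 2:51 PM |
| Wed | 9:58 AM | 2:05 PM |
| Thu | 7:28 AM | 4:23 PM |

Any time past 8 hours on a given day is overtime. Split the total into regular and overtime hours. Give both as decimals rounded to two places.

Regular 18.88 hours, overtime 0.92 hours

Tue: 8:05 AM–2:51 PM = 6 h 46 min
Wed: 9:58 AM–2:05 PM = 4 h 7 min
Thu: 7:28 AM–4:23 PM = 8 h 55 min
Tue reg 6 h 46 min / OT 0 h 0 min; Wed reg 4 h 7 min / OT 0 h 0 min; Thu reg 8 h 0 min / OT 0 h 55 min.
Totals: regular 18 h 53 min, overtime 0 h 55 min.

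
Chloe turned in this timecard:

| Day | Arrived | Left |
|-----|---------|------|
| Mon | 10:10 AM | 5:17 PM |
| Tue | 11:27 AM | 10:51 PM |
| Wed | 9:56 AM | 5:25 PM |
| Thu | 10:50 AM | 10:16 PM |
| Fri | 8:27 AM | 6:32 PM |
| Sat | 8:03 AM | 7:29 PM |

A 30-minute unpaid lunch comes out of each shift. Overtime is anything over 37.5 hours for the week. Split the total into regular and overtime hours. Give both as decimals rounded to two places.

Regular 37.50 hours, overtime 18.45 hours

Mon: 10:10 AM–5:17 PM = 7 h 7 min; less 30 min break → 6 h 37 min
Tue: 11:27 AM–10:51 PM = 11 h 24 min; less 30 min break → 10 h 54 min
Wed: 9:56 AM–5:25 PM = 7 h 29 min; less 30 min break → 6 h 59 min
Thu: 10:50 AM–10:16 PM = 11 h 26 min; less 30 min break → 10 h 56 min
Fri: 8:27 AM–6:32 PM = 10 h 5 min; less 30 min break → 9 h 35 min
Sat: 8:03 AM–7:29 PM = 11 h 26 min; less 30 min break → 10 h 56 min
Total worked: 55 h 57 min = 55.95 h.
Threshold 37.5 h → overtime 18 h 27 min, regular 37 h 30 min.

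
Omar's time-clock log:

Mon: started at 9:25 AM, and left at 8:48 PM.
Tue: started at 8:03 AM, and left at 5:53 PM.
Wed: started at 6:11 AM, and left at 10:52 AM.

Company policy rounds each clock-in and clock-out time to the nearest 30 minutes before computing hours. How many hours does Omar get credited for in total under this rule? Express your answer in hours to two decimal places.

26.50 hours

Mon: in 9:25 AM→9:30 AM, out 8:48 PM→9:00 PM; 11 h 30 min
Tue: in 8:03 AM→8:00 AM, out 5:53 PM→6:00 PM; 10 h 0 min
Wed: in 6:11 AM→6:00 AM, out 10:52 AM→11:00 AM; 5 h 0 min
Total credited: 26 h 30 min.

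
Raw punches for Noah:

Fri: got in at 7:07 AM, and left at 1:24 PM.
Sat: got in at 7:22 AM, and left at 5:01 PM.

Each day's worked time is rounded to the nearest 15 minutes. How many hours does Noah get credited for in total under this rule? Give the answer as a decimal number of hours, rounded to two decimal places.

16.00 hours

Fri: 7:07 AM–1:24 PM = 6 h 17 min → rounds to 6 h 15 min
Sat: 7:22 AM–5:01 PM = 9 h 39 min → rounds to 9 h 45 min
Total credited: 16 h 0 min.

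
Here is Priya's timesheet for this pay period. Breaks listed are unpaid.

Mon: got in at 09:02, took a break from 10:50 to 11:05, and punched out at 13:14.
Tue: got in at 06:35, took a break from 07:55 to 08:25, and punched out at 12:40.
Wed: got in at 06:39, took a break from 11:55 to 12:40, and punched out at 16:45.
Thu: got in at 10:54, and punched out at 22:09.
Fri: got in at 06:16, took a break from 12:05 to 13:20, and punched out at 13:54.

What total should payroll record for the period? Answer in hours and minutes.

Mon: 09:02–13:14 = 4 h 12 min; less 15 min break → 3 h 57 min
Tue: 06:35–12:40 = 6 h 5 min; less 30 min break → 5 h 35 min
Wed: 06:39–16:45 = 10 h 6 min; less 45 min break → 9 h 21 min
Thu: 10:54–22:09 = 11 h 15 min
Fri: 06:16–13:54 = 7 h 38 min; less 75 min break → 6 h 23 min
Total: 3 h 57 min + 5 h 35 min + 9 h 21 min + 11 h 15 min + 6 h 23 min = 36 h 31 min.

36 h 31 min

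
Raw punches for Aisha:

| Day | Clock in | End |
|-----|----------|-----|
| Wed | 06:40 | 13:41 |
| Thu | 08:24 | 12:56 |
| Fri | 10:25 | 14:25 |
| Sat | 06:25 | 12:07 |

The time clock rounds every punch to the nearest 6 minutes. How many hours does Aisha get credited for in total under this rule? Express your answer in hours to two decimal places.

Wed: in 06:40→06:42, out 13:41→13:42; 7 h 0 min
Thu: in 08:24→08:24, out 12:56→12:54; 4 h 30 min
Fri: in 10:25→10:24, out 14:25→14:24; 4 h 0 min
Sat: in 06:25→06:24, out 12:07→12:06; 5 h 42 min
Total credited: 21 h 12 min.

21.20 hours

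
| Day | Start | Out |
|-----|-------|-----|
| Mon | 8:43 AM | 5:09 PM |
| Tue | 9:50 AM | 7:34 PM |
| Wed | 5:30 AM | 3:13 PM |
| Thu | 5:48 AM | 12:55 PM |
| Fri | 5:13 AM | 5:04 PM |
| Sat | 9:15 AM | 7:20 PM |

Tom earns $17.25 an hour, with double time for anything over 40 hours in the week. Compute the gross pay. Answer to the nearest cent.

Mon: 8:43 AM–5:09 PM = 8 h 26 min
Tue: 9:50 AM–7:34 PM = 9 h 44 min
Wed: 5:30 AM–3:13 PM = 9 h 43 min
Thu: 5:48 AM–12:55 PM = 7 h 7 min
Fri: 5:13 AM–5:04 PM = 11 h 51 min
Sat: 9:15 AM–7:20 PM = 10 h 5 min
Total worked: 56 h 56 min = 3416 min.
Regular 40 h 0 min = 2400 min at $17.25/h; overtime 16 h 56 min = 1016 min at $34.50/h.
Pay = (2400 × $17.25 + 1016 × $34.50) ÷ 60 = $1274.20.

$1274.20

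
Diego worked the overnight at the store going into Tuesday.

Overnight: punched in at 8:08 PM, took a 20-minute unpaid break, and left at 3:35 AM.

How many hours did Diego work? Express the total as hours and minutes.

Overnight: 8:08 PM → midnight = 3 h 52 min; midnight → 3:35 AM = 3 h 35 min; span 7 h 27 min; less 20 min break → 7 h 7 min

7 h 7 min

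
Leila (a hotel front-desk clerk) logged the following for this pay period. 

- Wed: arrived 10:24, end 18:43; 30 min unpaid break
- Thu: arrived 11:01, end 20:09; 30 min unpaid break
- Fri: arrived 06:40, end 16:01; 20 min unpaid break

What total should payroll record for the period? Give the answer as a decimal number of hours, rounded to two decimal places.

Wed: 10:24–18:43 = 8 h 19 min; less 30 min break → 7 h 49 min
Thu: 11:01–20:09 = 9 h 8 min; less 30 min break → 8 h 38 min
Fri: 06:40–16:01 = 9 h 21 min; less 20 min break → 9 h 1 min
Total: 7 h 49 min + 8 h 38 min + 9 h 1 min = 25 h 28 min.

25.47 hours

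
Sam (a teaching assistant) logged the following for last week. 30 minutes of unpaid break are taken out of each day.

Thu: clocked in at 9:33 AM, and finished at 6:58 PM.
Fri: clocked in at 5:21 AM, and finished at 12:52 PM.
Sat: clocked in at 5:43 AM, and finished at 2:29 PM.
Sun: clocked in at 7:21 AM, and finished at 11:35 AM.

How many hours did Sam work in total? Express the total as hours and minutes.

27 h 56 min

Thu: 9:33 AM–6:58 PM = 9 h 25 min; less 30 min break → 8 h 55 min
Fri: 5:21 AM–12:52 PM = 7 h 31 min; less 30 min break → 7 h 1 min
Sat: 5:43 AM–2:29 PM = 8 h 46 min; less 30 min break → 8 h 16 min
Sun: 7:21 AM–11:35 AM = 4 h 14 min; less 30 min break → 3 h 44 min
Total: 8 h 55 min + 7 h 1 min + 8 h 16 min + 3 h 44 min = 27 h 56 min.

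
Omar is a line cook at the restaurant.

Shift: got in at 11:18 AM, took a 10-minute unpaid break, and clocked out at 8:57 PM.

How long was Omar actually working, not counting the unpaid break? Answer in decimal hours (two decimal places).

9.48 hours

Shift: 11:18 AM–8:57 PM = 9 h 39 min; less 10 min break → 9 h 29 min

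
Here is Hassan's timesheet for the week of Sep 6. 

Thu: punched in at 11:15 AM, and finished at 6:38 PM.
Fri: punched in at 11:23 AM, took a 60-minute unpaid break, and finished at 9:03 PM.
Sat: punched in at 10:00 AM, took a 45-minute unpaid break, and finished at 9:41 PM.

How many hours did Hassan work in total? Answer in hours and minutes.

26 h 59 min

Thu: 11:15 AM–6:38 PM = 7 h 23 min
Fri: 11:23 AM–9:03 PM = 9 h 40 min; less 60 min break → 8 h 40 min
Sat: 10:00 AM–9:41 PM = 11 h 41 min; less 45 min break → 10 h 56 min
Total: 7 h 23 min + 8 h 40 min + 10 h 56 min = 26 h 59 min.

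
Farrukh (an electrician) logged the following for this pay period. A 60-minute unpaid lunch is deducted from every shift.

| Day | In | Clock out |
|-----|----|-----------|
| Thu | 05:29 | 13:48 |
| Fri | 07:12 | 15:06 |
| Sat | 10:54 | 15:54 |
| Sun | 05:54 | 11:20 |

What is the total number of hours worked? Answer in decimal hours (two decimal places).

Thu: 05:29–13:48 = 8 h 19 min; less 60 min break → 7 h 19 min
Fri: 07:12–15:06 = 7 h 54 min; less 60 min break → 6 h 54 min
Sat: 10:54–15:54 = 5 h 0 min; less 60 min break → 4 h 0 min
Sun: 05:54–11:20 = 5 h 26 min; less 60 min break → 4 h 26 min
Total: 7 h 19 min + 6 h 54 min + 4 h 0 min + 4 h 26 min = 22 h 39 min.

22.65 hours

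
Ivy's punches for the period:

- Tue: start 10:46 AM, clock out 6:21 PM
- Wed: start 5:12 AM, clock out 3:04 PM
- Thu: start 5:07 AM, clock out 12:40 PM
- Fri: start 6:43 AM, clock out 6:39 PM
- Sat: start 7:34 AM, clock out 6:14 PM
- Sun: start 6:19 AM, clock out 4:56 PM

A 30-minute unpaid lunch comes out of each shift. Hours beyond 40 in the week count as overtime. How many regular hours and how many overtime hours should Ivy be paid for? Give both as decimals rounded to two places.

Regular 40.00 hours, overtime 15.22 hours

Tue: 10:46 AM–6:21 PM = 7 h 35 min; less 30 min break → 7 h 5 min
Wed: 5:12 AM–3:04 PM = 9 h 52 min; less 30 min break → 9 h 22 min
Thu: 5:07 AM–12:40 PM = 7 h 33 min; less 30 min break → 7 h 3 min
Fri: 6:43 AM–6:39 PM = 11 h 56 min; less 30 min break → 11 h 26 min
Sat: 7:34 AM–6:14 PM = 10 h 40 min; less 30 min break → 10 h 10 min
Sun: 6:19 AM–4:56 PM = 10 h 37 min; less 30 min break → 10 h 7 min
Total worked: 55 h 13 min = 55.22 h.
Threshold 40 h → overtime 15 h 13 min, regular 40 h 0 min.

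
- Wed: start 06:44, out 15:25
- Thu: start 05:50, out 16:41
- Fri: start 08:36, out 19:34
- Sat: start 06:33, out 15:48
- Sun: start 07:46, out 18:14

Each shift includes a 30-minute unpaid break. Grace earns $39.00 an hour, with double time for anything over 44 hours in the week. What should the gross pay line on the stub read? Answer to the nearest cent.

Wed: 06:44–15:25 = 8 h 41 min; less 30 min break → 8 h 11 min
Thu: 05:50–16:41 = 10 h 51 min; less 30 min break → 10 h 21 min
Fri: 08:36–19:34 = 10 h 58 min; less 30 min break → 10 h 28 min
Sat: 06:33–15:48 = 9 h 15 min; less 30 min break → 8 h 45 min
Sun: 07:46–18:14 = 10 h 28 min; less 30 min break → 9 h 58 min
Total worked: 47 h 43 min = 2863 min.
Regular 44 h 0 min = 2640 min at $39.00/h; overtime 3 h 43 min = 223 min at $78.00/h.
Pay = (2640 × $39.00 + 223 × $78.00) ÷ 60 = $2005.90.

$2005.90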